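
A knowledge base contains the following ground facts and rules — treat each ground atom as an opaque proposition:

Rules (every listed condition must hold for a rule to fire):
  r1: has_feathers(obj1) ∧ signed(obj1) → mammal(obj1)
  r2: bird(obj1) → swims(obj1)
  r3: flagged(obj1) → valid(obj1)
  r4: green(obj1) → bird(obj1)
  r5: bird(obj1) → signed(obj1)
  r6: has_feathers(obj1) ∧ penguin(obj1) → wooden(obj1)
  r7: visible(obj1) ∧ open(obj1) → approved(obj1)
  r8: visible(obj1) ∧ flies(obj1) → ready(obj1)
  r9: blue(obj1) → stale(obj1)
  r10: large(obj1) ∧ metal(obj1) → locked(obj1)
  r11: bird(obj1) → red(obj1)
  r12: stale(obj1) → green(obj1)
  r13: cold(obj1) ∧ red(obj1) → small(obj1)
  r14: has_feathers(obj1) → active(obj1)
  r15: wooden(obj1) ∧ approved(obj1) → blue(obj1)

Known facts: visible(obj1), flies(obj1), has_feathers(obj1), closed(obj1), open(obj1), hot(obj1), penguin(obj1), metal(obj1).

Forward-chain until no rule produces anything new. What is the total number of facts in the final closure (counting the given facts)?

Round 1: r6 [has_feathers(obj1) ∧ penguin(obj1) → wooden(obj1)]; r7 [visible(obj1) ∧ open(obj1) → approved(obj1)]; r8 [visible(obj1) ∧ flies(obj1) → ready(obj1)]; r14 [has_feathers(obj1) → active(obj1)]. New: wooden(obj1), approved(obj1), ready(obj1), active(obj1).
Round 2: r15 [wooden(obj1) ∧ approved(obj1) → blue(obj1)]. New: blue(obj1).
Round 3: r9 [blue(obj1) → stale(obj1)]. New: stale(obj1).
Round 4: r12 [stale(obj1) → green(obj1)]. New: green(obj1).
Round 5: r4 [green(obj1) → bird(obj1)]. New: bird(obj1).
Round 6: r2 [bird(obj1) → swims(obj1)]; r5 [bird(obj1) → signed(obj1)]; r11 [bird(obj1) → red(obj1)]. New: swims(obj1), signed(obj1), red(obj1).
Round 7: r1 [has_feathers(obj1) ∧ signed(obj1) → mammal(obj1)]. New: mammal(obj1).
Closure: {active(obj1), approved(obj1), bird(obj1), blue(obj1), closed(obj1), flies(obj1), green(obj1), has_feathers(obj1), hot(obj1), mammal(obj1), metal(obj1), open(obj1), penguin(obj1), ready(obj1), red(obj1), signed(obj1), stale(obj1), swims(obj1), visible(obj1), wooden(obj1)} — 20 facts.

20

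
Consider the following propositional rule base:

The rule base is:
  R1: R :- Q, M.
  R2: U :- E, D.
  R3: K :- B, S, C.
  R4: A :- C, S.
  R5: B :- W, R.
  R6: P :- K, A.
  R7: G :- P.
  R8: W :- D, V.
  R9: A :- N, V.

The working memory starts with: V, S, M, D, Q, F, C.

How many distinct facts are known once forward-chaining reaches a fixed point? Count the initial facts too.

Round 1: R1 [R :- Q, M.]; R4 [A :- C, S.]; R8 [W :- D, V.]. Adds R, A, W.
Round 2: R5 [B :- W, R.]. Adds B.
Round 3: R3 [K :- B, S, C.]. Adds K.
Round 4: R6 [P :- K, A.]. Adds P.
Round 5: R7 [G :- P.]. Adds G.
Closure: {A, B, C, D, F, G, K, M, P, Q, R, S, V, W} — 14 facts.

14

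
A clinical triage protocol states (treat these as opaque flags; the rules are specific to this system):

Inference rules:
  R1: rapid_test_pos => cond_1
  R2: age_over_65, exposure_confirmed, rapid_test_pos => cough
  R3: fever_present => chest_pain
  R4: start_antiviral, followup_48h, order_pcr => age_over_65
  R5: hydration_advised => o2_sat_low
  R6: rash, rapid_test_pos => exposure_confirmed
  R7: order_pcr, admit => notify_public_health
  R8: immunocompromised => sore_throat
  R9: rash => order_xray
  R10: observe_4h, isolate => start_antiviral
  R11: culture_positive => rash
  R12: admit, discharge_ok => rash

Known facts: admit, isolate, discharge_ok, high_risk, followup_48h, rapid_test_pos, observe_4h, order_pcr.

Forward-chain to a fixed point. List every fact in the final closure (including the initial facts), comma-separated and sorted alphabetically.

Round 1: R1 [rapid_test_pos => cond_1]; R7 [order_pcr, admit => notify_public_health]; R10 [observe_4h, isolate => start_antiviral]; R12 [admit, discharge_ok => rash]. Adds cond_1, notify_public_health, start_antiviral, rash.
Round 2: R4 [start_antiviral, followup_48h, order_pcr => age_over_65]; R6 [rash, rapid_test_pos => exposure_confirmed]; R9 [rash => order_xray]. Adds age_over_65, exposure_confirmed, order_xray.
Round 3: R2 [age_over_65, exposure_confirmed, rapid_test_pos => cough]. Adds cough.

admit, age_over_65, cond_1, cough, discharge_ok, exposure_confirmed, followup_48h, high_risk, isolate, notify_public_health, observe_4h, order_pcr, order_xray, rapid_test_pos, rash, start_antiviral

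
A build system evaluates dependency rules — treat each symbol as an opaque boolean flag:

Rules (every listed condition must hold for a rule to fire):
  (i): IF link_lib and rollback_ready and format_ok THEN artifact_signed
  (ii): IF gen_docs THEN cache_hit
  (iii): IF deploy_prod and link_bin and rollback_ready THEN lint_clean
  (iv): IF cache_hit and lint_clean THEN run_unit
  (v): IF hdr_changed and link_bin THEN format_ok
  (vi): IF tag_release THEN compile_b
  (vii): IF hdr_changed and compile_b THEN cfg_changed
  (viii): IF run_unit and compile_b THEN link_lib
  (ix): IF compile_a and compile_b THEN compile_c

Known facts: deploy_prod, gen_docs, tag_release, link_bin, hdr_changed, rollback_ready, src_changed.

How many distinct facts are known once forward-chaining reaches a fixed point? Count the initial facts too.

Round 1: (ii) [IF gen_docs THEN cache_hit]; (iii) [IF deploy_prod and link_bin and rollback_ready THEN lint_clean]; (v) [IF hdr_changed and link_bin THEN format_ok]; (vi) [IF tag_release THEN compile_b]. New: cache_hit, lint_clean, format_ok, compile_b.
Round 2: (iv) [IF cache_hit and lint_clean THEN run_unit]; (vii) [IF hdr_changed and compile_b THEN cfg_changed]. New: run_unit, cfg_changed.
Round 3: (viii) [IF run_unit and compile_b THEN link_lib]. New: link_lib.
Round 4: (i) [IF link_lib and rollback_ready and format_ok THEN artifact_signed]. New: artifact_signed.
Closure: {artifact_signed, cache_hit, cfg_changed, compile_b, deploy_prod, format_ok, gen_docs, hdr_changed, link_bin, link_lib, lint_clean, rollback_ready, run_unit, src_changed, tag_release} — 15 facts.

15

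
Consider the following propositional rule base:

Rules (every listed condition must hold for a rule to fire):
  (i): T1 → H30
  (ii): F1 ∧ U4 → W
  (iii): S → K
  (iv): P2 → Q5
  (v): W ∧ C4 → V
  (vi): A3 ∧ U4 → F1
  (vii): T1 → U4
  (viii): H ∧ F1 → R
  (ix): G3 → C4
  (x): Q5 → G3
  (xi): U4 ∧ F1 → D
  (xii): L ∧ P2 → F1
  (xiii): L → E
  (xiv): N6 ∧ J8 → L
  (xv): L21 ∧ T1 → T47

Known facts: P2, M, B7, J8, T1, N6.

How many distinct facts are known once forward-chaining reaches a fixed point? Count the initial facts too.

Round 1 fires (i), (iv), (vii), (xiv), giving H30, Q5, U4, L.
Round 2 fires (x), (xii), (xiii), giving G3, F1, E.
Round 3 fires (ii), (ix), (xi), giving W, C4, D.
Round 4 fires (v), giving V.
Closure: {B7, C4, D, E, F1, G3, H30, J8, L, M, N6, P2, Q5, T1, U4, V, W} — 17 facts.

17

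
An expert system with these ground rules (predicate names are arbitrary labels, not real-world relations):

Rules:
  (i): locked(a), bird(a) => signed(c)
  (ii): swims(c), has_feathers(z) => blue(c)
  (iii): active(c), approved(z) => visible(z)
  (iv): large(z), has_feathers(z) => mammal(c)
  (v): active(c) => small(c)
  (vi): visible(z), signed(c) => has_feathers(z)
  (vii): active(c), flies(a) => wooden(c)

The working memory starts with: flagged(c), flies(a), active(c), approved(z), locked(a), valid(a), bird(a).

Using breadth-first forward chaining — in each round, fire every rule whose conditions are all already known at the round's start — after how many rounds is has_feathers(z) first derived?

2

Round 1 — (i), (iii), (v), (vii), derive signed(c), visible(z), small(c), wooden(c).
Round 2 — (vi), derive has_feathers(z).
has_feathers(z) first appears in round 2.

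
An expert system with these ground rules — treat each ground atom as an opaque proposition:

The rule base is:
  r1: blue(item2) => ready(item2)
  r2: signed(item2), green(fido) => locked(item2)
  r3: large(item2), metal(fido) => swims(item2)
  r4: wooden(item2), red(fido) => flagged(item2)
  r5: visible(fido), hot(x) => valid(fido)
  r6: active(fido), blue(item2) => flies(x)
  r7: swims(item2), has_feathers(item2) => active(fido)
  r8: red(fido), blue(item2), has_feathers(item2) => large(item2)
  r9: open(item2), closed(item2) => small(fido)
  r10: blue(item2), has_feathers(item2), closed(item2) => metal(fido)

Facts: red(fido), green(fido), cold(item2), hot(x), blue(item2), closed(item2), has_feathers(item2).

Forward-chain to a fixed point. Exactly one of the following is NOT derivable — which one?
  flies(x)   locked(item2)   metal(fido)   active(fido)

locked(item2)

Round 1: r1 [blue(item2) => ready(item2)]; r8 [red(fido), blue(item2), has_feathers(item2) => large(item2)]; r10 [blue(item2), has_feathers(item2), closed(item2) => metal(fido)]. Adds ready(item2), large(item2), metal(fido).
Round 2: r3 [large(item2), metal(fido) => swims(item2)]. Adds swims(item2).
Round 3: r7 [swims(item2), has_feathers(item2) => active(fido)]. Adds active(fido).
Round 4: r6 [active(fido), blue(item2) => flies(x)]. Adds flies(x).
Derived: active(fido) (round 3), metal(fido) (round 1), flies(x) (round 4). locked(item2) never appears in any round.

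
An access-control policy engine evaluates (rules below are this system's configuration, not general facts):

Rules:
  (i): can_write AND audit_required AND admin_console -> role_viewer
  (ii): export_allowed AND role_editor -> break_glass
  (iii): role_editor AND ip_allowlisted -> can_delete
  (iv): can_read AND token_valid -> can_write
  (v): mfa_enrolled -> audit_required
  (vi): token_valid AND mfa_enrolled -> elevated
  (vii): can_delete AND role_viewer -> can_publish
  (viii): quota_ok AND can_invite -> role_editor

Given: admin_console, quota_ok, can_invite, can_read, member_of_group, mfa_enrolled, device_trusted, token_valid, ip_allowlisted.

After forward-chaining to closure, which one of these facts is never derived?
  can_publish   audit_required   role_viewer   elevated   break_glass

break_glass

Round 1 fires (iv), (v), (vi), (viii), giving can_write, audit_required, elevated, role_editor.
Round 2 fires (i), (iii), giving role_viewer, can_delete.
Round 3 fires (vii), giving can_publish.
Derived: elevated (round 1), can_publish (round 3), role_viewer (round 2), audit_required (round 1). break_glass never appears in any round.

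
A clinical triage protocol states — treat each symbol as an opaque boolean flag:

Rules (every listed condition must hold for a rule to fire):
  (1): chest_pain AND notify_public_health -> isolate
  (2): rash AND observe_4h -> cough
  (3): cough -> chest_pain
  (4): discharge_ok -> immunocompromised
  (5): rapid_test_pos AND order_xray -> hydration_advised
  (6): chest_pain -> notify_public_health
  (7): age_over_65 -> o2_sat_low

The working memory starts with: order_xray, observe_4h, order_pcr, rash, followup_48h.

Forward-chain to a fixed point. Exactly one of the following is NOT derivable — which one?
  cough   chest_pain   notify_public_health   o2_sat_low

o2_sat_low

Round 1 — (2), derive cough.
Round 2 — (3), derive chest_pain.
Round 3 — (6), derive notify_public_health.
Round 4 — (1), derive isolate.
Derived: notify_public_health (round 3), cough (round 1), chest_pain (round 2). o2_sat_low never appears in any round.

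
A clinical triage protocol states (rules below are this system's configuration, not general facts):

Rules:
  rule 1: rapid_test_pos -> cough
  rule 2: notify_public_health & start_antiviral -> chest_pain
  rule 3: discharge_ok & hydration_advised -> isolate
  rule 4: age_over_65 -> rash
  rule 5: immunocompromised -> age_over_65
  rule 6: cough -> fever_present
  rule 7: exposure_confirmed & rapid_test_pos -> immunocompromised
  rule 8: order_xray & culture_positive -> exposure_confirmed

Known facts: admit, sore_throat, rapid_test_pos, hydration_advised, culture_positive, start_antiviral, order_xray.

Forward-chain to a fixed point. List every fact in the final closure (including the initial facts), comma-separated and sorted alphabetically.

admit, age_over_65, cough, culture_positive, exposure_confirmed, fever_present, hydration_advised, immunocompromised, order_xray, rapid_test_pos, rash, sore_throat, start_antiviral

Round 1 — rule 1, rule 8, derive cough, exposure_confirmed.
Round 2 — rule 6, rule 7, derive fever_present, immunocompromised.
Round 3 — rule 5, derive age_over_65.
Round 4 — rule 4, derive rash.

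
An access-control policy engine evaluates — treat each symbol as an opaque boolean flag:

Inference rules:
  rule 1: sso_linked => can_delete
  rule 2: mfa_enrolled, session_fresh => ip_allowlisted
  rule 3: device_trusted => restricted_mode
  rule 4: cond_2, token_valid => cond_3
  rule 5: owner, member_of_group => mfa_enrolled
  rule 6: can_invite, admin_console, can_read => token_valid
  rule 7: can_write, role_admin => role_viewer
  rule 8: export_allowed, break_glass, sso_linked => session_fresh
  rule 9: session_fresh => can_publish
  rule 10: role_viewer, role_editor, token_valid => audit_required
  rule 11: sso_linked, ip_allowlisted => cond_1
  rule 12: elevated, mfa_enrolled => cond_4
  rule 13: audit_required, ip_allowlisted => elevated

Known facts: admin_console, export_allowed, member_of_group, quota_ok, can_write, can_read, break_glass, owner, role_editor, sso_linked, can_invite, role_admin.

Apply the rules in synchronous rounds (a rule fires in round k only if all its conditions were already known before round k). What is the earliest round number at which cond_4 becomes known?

4

[1] rule 1 [sso_linked => can_delete]; rule 5 [owner, member_of_group => mfa_enrolled]; rule 6 [can_invite, admin_console, can_read => token_valid]; rule 7 [can_write, role_admin => role_viewer]; rule 8 [export_allowed, break_glass, sso_linked => session_fresh]. ⇒ new: can_delete, mfa_enrolled, token_valid, role_viewer, session_fresh.
[2] rule 2 [mfa_enrolled, session_fresh => ip_allowlisted]; rule 9 [session_fresh => can_publish]; rule 10 [role_viewer, role_editor, token_valid => audit_required]. ⇒ new: ip_allowlisted, can_publish, audit_required.
[3] rule 11 [sso_linked, ip_allowlisted => cond_1]; rule 13 [audit_required, ip_allowlisted => elevated]. ⇒ new: cond_1, elevated.
[4] rule 12 [elevated, mfa_enrolled => cond_4]. ⇒ new: cond_4.
cond_4 first appears in round 4.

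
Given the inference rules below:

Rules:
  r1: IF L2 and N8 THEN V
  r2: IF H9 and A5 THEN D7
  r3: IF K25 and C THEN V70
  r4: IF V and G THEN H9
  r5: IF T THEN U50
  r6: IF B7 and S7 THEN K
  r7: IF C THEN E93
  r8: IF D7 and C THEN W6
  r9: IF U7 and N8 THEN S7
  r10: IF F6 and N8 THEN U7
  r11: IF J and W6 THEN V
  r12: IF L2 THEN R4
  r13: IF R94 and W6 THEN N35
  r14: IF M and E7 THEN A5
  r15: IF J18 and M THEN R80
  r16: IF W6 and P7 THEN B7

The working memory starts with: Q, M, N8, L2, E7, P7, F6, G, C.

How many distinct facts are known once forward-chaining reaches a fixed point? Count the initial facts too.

[1] r1 [IF L2 and N8 THEN V]; r7 [IF C THEN E93]; r10 [IF F6 and N8 THEN U7]; r12 [IF L2 THEN R4]; r14 [IF M and E7 THEN A5]. ⇒ new: V, E93, U7, R4, A5.
[2] r4 [IF V and G THEN H9]; r9 [IF U7 and N8 THEN S7]. ⇒ new: H9, S7.
[3] r2 [IF H9 and A5 THEN D7]. ⇒ new: D7.
[4] r8 [IF D7 and C THEN W6]. ⇒ new: W6.
[5] r16 [IF W6 and P7 THEN B7]. ⇒ new: B7.
[6] r6 [IF B7 and S7 THEN K]. ⇒ new: K.
Closure: {A5, B7, C, D7, E7, E93, F6, G, H9, K, L2, M, N8, P7, Q, R4, S7, U7, V, W6} — 20 facts.

20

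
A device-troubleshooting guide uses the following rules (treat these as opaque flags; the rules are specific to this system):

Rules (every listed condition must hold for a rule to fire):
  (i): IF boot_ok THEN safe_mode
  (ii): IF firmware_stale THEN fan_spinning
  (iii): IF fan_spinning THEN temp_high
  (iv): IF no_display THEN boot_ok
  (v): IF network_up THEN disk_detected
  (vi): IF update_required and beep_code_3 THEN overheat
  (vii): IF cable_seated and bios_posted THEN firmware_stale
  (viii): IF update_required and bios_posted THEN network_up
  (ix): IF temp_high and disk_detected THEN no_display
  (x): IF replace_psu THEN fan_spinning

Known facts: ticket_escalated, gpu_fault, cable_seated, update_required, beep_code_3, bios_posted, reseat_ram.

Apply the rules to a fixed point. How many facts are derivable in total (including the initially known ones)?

Round 1 — (vi), (vii), (viii), derive overheat, firmware_stale, network_up.
Round 2 — (ii), (v), derive fan_spinning, disk_detected.
Round 3 — (iii), derive temp_high.
Round 4 — (ix), derive no_display.
Round 5 — (iv), derive boot_ok.
Round 6 — (i), derive safe_mode.
Closure: {beep_code_3, bios_posted, boot_ok, cable_seated, disk_detected, fan_spinning, firmware_stale, gpu_fault, network_up, no_display, overheat, reseat_ram, safe_mode, temp_high, ticket_escalated, update_required} — 16 facts.

16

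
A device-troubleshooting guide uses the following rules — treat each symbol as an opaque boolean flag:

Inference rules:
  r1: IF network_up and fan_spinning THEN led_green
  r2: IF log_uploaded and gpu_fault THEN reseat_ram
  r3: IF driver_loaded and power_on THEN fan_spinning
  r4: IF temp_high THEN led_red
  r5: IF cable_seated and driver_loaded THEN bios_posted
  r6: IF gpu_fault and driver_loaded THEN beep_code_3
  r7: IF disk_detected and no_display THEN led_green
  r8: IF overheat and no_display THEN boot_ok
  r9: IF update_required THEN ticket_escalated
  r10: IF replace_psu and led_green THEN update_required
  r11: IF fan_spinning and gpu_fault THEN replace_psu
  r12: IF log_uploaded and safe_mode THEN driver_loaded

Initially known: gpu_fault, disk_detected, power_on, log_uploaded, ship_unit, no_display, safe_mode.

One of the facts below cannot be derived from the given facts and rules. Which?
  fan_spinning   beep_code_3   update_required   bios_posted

Round 1: r2 [IF log_uploaded and gpu_fault THEN reseat_ram]; r7 [IF disk_detected and no_display THEN led_green]; r12 [IF log_uploaded and safe_mode THEN driver_loaded]. Adds reseat_ram, led_green, driver_loaded.
Round 2: r3 [IF driver_loaded and power_on THEN fan_spinning]; r6 [IF gpu_fault and driver_loaded THEN beep_code_3]. Adds fan_spinning, beep_code_3.
Round 3: r11 [IF fan_spinning and gpu_fault THEN replace_psu]. Adds replace_psu.
Round 4: r10 [IF replace_psu and led_green THEN update_required]. Adds update_required.
Round 5: r9 [IF update_required THEN ticket_escalated]. Adds ticket_escalated.
Derived: beep_code_3 (round 2), update_required (round 4), fan_spinning (round 2). bios_posted never appears in any round.

bios_posted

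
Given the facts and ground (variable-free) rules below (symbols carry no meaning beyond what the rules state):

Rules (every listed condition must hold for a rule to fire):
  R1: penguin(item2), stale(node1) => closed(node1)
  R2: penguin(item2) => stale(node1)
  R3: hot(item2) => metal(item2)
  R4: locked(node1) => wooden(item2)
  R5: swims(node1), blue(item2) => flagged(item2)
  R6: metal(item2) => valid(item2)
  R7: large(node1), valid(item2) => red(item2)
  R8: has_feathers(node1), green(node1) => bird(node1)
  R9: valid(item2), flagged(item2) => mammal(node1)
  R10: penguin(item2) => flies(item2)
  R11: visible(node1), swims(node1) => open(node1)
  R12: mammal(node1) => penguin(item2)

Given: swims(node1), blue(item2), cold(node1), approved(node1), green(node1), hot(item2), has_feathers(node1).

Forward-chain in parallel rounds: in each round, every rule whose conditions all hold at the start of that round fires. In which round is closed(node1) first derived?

6

Round 1: R3 [hot(item2) => metal(item2)]; R5 [swims(node1), blue(item2) => flagged(item2)]; R8 [has_feathers(node1), green(node1) => bird(node1)]. New: metal(item2), flagged(item2), bird(node1).
Round 2: R6 [metal(item2) => valid(item2)]. New: valid(item2).
Round 3: R9 [valid(item2), flagged(item2) => mammal(node1)]. New: mammal(node1).
Round 4: R12 [mammal(node1) => penguin(item2)]. New: penguin(item2).
Round 5: R2 [penguin(item2) => stale(node1)]; R10 [penguin(item2) => flies(item2)]. New: stale(node1), flies(item2).
Round 6: R1 [penguin(item2), stale(node1) => closed(node1)]. New: closed(node1).
closed(node1) first appears in round 6.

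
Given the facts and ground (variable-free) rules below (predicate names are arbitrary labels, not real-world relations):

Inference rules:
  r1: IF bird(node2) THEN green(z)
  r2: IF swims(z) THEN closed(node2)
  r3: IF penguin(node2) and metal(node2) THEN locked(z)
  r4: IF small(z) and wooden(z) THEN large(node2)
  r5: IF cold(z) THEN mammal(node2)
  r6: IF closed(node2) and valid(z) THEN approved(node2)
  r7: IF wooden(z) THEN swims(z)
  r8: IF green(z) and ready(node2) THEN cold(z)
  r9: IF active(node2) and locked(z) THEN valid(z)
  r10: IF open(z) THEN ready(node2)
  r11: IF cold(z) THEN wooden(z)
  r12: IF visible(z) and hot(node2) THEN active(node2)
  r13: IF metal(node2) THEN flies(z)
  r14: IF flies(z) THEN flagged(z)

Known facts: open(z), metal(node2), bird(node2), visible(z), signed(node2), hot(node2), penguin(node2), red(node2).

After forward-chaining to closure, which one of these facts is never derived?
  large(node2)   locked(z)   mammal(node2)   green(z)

large(node2)

Round 1 — r1, r3, r10, r12, r13, derive green(z), locked(z), ready(node2), active(node2), flies(z).
Round 2 — r8, r9, r14, derive cold(z), valid(z), flagged(z).
Round 3 — r5, r11, derive mammal(node2), wooden(z).
Round 4 — r7, derive swims(z).
Round 5 — r2, derive closed(node2).
Round 6 — r6, derive approved(node2).
Derived: green(z) (round 1), locked(z) (round 1), mammal(node2) (round 3). large(node2) never appears in any round.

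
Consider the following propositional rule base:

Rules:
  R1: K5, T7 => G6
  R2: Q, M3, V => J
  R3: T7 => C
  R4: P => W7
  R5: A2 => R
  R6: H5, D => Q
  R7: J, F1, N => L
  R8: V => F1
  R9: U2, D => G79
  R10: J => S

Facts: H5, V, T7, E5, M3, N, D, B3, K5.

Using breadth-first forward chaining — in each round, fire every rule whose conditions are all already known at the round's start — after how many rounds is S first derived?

Round 1: R1 [K5, T7 => G6]; R3 [T7 => C]; R6 [H5, D => Q]; R8 [V => F1]. New: G6, C, Q, F1.
Round 2: R2 [Q, M3, V => J]. New: J.
Round 3: R7 [J, F1, N => L]; R10 [J => S]. New: L, S.
S first appears in round 3.

3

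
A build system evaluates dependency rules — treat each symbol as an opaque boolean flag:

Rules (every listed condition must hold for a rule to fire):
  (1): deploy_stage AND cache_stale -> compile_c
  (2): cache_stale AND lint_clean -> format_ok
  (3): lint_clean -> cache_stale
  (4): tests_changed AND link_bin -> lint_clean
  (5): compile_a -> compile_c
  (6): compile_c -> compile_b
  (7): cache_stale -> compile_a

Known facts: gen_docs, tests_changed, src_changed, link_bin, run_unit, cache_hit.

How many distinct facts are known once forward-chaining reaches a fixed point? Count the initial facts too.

12

Round 1 fires (4), giving lint_clean.
Round 2 fires (3), giving cache_stale.
Round 3 fires (2), (7), giving format_ok, compile_a.
Round 4 fires (5), giving compile_c.
Round 5 fires (6), giving compile_b.
Closure: {cache_hit, cache_stale, compile_a, compile_b, compile_c, format_ok, gen_docs, link_bin, lint_clean, run_unit, src_changed, tests_changed} — 12 facts.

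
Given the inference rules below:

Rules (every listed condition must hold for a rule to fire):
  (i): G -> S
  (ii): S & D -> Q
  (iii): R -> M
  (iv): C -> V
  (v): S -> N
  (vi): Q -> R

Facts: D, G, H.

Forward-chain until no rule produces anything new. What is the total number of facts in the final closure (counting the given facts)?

Round 1 fires (i), giving S.
Round 2 fires (ii), (v), giving Q, N.
Round 3 fires (vi), giving R.
Round 4 fires (iii), giving M.
Closure: {D, G, H, M, N, Q, R, S} — 8 facts.

8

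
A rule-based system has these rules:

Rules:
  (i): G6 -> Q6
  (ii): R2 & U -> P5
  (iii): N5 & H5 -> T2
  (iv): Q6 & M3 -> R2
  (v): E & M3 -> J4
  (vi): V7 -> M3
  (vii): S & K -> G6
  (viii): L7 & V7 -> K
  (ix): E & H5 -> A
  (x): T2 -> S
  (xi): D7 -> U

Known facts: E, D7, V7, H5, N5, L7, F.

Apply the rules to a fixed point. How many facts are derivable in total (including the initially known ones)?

Round 1 fires (iii), (vi), (viii), (ix), (xi), giving T2, M3, K, A, U.
Round 2 fires (v), (x), giving J4, S.
Round 3 fires (vii), giving G6.
Round 4 fires (i), giving Q6.
Round 5 fires (iv), giving R2.
Round 6 fires (ii), giving P5.
Closure: {A, D7, E, F, G6, H5, J4, K, L7, M3, N5, P5, Q6, R2, S, T2, U, V7} — 18 facts.

18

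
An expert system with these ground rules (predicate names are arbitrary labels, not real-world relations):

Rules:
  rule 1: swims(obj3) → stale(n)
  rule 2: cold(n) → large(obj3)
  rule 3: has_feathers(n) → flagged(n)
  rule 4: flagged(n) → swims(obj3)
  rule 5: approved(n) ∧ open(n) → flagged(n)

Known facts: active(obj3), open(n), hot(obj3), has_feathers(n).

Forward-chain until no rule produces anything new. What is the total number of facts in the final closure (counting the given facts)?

[1] rule 3 [has_feathers(n) → flagged(n)]. ⇒ new: flagged(n).
[2] rule 4 [flagged(n) → swims(obj3)]. ⇒ new: swims(obj3).
[3] rule 1 [swims(obj3) → stale(n)]. ⇒ new: stale(n).
Closure: {active(obj3), flagged(n), has_feathers(n), hot(obj3), open(n), stale(n), swims(obj3)} — 7 facts.

7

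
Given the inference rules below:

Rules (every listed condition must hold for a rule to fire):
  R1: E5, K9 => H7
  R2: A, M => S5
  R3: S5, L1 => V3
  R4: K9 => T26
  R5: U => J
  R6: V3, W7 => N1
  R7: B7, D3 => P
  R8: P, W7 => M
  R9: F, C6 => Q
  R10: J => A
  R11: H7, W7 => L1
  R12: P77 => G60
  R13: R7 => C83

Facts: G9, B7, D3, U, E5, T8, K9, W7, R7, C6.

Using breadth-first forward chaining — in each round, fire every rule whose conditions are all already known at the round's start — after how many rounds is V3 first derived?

Round 1: R1 [E5, K9 => H7]; R4 [K9 => T26]; R5 [U => J]; R7 [B7, D3 => P]; R13 [R7 => C83]. Adds H7, T26, J, P, C83.
Round 2: R8 [P, W7 => M]; R10 [J => A]; R11 [H7, W7 => L1]. Adds M, A, L1.
Round 3: R2 [A, M => S5]. Adds S5.
Round 4: R3 [S5, L1 => V3]. Adds V3.
V3 first appears in round 4.

4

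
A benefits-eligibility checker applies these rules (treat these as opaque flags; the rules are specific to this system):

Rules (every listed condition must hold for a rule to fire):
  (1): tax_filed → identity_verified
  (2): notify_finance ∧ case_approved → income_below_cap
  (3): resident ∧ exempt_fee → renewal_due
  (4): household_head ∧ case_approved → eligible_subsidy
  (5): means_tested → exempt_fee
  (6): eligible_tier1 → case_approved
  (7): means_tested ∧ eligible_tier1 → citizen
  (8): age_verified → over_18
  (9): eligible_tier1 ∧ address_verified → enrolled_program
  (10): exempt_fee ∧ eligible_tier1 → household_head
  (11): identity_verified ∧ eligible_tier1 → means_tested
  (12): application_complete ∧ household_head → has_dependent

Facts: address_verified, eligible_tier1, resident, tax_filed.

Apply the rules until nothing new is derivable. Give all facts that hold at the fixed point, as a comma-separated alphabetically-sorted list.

Round 1: (1) [tax_filed → identity_verified]; (6) [eligible_tier1 → case_approved]; (9) [eligible_tier1 ∧ address_verified → enrolled_program]. New: identity_verified, case_approved, enrolled_program.
Round 2: (11) [identity_verified ∧ eligible_tier1 → means_tested]. New: means_tested.
Round 3: (5) [means_tested → exempt_fee]; (7) [means_tested ∧ eligible_tier1 → citizen]. New: exempt_fee, citizen.
Round 4: (3) [resident ∧ exempt_fee → renewal_due]; (10) [exempt_fee ∧ eligible_tier1 → household_head]. New: renewal_due, household_head.
Round 5: (4) [household_head ∧ case_approved → eligible_subsidy]. New: eligible_subsidy.

address_verified, case_approved, citizen, eligible_subsidy, eligible_tier1, enrolled_program, exempt_fee, household_head, identity_verified, means_tested, renewal_due, resident, tax_filed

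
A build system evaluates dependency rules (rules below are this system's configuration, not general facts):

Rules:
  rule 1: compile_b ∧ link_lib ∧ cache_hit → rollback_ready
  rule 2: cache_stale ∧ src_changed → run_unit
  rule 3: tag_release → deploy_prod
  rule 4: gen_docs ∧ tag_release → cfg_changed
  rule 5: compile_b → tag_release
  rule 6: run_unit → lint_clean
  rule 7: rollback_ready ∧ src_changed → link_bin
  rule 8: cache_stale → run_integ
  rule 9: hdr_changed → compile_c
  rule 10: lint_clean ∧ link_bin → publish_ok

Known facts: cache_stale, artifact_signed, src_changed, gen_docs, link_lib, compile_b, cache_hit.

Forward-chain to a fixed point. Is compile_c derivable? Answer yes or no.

no

[1] rule 1 [compile_b ∧ link_lib ∧ cache_hit → rollback_ready]; rule 2 [cache_stale ∧ src_changed → run_unit]; rule 5 [compile_b → tag_release]; rule 8 [cache_stale → run_integ]. ⇒ new: rollback_ready, run_unit, tag_release, run_integ.
[2] rule 3 [tag_release → deploy_prod]; rule 4 [gen_docs ∧ tag_release → cfg_changed]; rule 6 [run_unit → lint_clean]; rule 7 [rollback_ready ∧ src_changed → link_bin]. ⇒ new: deploy_prod, cfg_changed, lint_clean, link_bin.
[3] rule 10 [lint_clean ∧ link_bin → publish_ok]. ⇒ new: publish_ok.
Fixed point reached. compile_c is concluded only by rule 9; rule 9 needs hdr_changed (never derived).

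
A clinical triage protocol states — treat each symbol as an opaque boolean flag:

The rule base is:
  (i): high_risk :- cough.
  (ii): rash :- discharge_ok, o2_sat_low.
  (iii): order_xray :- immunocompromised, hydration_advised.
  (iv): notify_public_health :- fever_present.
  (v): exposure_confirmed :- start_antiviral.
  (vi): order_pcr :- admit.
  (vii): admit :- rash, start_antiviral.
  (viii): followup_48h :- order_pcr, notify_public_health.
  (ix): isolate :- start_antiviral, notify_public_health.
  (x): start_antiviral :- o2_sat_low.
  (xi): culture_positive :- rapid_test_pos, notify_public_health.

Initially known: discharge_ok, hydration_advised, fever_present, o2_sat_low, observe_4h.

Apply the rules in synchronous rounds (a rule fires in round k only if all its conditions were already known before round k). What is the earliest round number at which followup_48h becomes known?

Round 1: (ii) [rash :- discharge_ok, o2_sat_low.]; (iv) [notify_public_health :- fever_present.]; (x) [start_antiviral :- o2_sat_low.]. Adds rash, notify_public_health, start_antiviral.
Round 2: (v) [exposure_confirmed :- start_antiviral.]; (vii) [admit :- rash, start_antiviral.]; (ix) [isolate :- start_antiviral, notify_public_health.]. Adds exposure_confirmed, admit, isolate.
Round 3: (vi) [order_pcr :- admit.]. Adds order_pcr.
Round 4: (viii) [followup_48h :- order_pcr, notify_public_health.]. Adds followup_48h.
followup_48h first appears in round 4.

4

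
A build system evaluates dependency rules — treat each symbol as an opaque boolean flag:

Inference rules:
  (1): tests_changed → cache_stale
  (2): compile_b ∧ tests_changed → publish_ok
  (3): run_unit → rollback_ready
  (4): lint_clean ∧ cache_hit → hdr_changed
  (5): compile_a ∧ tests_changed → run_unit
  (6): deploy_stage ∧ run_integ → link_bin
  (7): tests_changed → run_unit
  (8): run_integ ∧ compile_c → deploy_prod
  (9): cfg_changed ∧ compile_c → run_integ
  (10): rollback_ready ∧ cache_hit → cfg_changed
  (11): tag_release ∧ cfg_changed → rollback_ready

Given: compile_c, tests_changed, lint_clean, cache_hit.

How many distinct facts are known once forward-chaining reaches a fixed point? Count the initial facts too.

Round 1: (1) [tests_changed → cache_stale]; (4) [lint_clean ∧ cache_hit → hdr_changed]; (7) [tests_changed → run_unit]. New: cache_stale, hdr_changed, run_unit.
Round 2: (3) [run_unit → rollback_ready]. New: rollback_ready.
Round 3: (10) [rollback_ready ∧ cache_hit → cfg_changed]. New: cfg_changed.
Round 4: (9) [cfg_changed ∧ compile_c → run_integ]. New: run_integ.
Round 5: (8) [run_integ ∧ compile_c → deploy_prod]. New: deploy_prod.
Closure: {cache_hit, cache_stale, cfg_changed, compile_c, deploy_prod, hdr_changed, lint_clean, rollback_ready, run_integ, run_unit, tests_changed} — 11 facts.

11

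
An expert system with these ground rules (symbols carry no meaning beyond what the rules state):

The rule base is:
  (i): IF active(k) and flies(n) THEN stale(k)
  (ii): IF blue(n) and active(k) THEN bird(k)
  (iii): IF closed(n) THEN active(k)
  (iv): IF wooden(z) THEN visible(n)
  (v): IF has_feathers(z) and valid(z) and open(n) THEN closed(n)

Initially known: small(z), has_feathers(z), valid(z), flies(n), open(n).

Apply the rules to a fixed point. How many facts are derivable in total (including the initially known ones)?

8

Round 1 fires (v), giving closed(n).
Round 2 fires (iii), giving active(k).
Round 3 fires (i), giving stale(k).
Closure: {active(k), closed(n), flies(n), has_feathers(z), open(n), small(z), stale(k), valid(z)} — 8 facts.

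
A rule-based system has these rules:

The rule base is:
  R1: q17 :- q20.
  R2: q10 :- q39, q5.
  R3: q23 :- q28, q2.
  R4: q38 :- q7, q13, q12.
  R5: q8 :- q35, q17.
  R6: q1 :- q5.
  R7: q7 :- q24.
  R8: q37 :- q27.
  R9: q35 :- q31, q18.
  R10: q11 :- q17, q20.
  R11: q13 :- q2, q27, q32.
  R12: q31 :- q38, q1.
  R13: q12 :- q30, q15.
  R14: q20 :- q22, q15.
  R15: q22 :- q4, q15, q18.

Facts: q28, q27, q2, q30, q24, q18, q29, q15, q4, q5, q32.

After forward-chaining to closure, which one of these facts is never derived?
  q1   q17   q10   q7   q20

q10

Round 1: R3 [q23 :- q28, q2.]; R6 [q1 :- q5.]; R7 [q7 :- q24.]; R8 [q37 :- q27.]; R11 [q13 :- q2, q27, q32.]; R13 [q12 :- q30, q15.]; R15 [q22 :- q4, q15, q18.]. Adds q23, q1, q7, q37, q13, q12, q22.
Round 2: R4 [q38 :- q7, q13, q12.]; R14 [q20 :- q22, q15.]. Adds q38, q20.
Round 3: R1 [q17 :- q20.]; R12 [q31 :- q38, q1.]. Adds q17, q31.
Round 4: R9 [q35 :- q31, q18.]; R10 [q11 :- q17, q20.]. Adds q35, q11.
Round 5: R5 [q8 :- q35, q17.]. Adds q8.
Derived: q7 (round 1), q17 (round 3), q20 (round 2), q1 (round 1). q10 never appears in any round.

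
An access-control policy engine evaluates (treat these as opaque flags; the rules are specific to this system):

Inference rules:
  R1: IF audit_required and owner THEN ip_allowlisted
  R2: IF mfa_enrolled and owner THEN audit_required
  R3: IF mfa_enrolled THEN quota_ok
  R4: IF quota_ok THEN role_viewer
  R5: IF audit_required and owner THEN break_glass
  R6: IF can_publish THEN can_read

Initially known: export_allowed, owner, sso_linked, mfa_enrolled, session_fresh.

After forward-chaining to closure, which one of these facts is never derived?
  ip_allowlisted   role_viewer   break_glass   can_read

can_read

Round 1: R2 [IF mfa_enrolled and owner THEN audit_required]; R3 [IF mfa_enrolled THEN quota_ok]. Adds audit_required, quota_ok.
Round 2: R1 [IF audit_required and owner THEN ip_allowlisted]; R4 [IF quota_ok THEN role_viewer]; R5 [IF audit_required and owner THEN break_glass]. Adds ip_allowlisted, role_viewer, break_glass.
Derived: role_viewer (round 2), ip_allowlisted (round 2), break_glass (round 2). can_read never appears in any round.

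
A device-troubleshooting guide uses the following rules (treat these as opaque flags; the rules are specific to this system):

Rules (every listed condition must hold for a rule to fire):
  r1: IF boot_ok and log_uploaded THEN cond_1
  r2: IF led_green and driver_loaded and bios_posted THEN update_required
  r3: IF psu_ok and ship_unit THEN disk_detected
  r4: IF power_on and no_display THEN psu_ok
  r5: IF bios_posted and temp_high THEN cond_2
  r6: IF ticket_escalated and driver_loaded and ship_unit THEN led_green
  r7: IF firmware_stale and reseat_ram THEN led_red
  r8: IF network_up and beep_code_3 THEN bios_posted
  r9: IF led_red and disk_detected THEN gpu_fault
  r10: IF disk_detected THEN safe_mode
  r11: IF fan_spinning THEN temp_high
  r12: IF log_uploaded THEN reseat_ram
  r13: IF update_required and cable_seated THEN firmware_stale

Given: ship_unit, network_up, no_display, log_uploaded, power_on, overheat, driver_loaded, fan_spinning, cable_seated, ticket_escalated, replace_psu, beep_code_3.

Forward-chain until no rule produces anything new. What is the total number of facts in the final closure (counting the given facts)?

24

Round 1 — r4, r6, r8, r11, r12, derive psu_ok, led_green, bios_posted, temp_high, reseat_ram.
Round 2 — r2, r3, r5, derive update_required, disk_detected, cond_2.
Round 3 — r10, r13, derive safe_mode, firmware_stale.
Round 4 — r7, derive led_red.
Round 5 — r9, derive gpu_fault.
Closure: {beep_code_3, bios_posted, cable_seated, cond_2, disk_detected, driver_loaded, fan_spinning, firmware_stale, gpu_fault, led_green, led_red, log_uploaded, network_up, no_display, overheat, power_on, psu_ok, replace_psu, reseat_ram, safe_mode, ship_unit, temp_high, ticket_escalated, update_required} — 24 facts.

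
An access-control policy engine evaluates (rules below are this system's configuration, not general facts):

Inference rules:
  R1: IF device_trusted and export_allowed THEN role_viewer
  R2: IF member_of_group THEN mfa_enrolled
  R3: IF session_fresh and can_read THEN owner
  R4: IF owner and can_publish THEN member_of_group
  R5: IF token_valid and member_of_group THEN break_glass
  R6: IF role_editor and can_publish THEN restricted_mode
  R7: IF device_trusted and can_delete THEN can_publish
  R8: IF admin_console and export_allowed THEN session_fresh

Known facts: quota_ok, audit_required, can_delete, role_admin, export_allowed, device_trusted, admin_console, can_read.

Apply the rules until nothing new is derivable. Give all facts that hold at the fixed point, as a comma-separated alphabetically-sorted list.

Round 1 fires R1, R7, R8, giving role_viewer, can_publish, session_fresh.
Round 2 fires R3, giving owner.
Round 3 fires R4, giving member_of_group.
Round 4 fires R2, giving mfa_enrolled.

admin_console, audit_required, can_delete, can_publish, can_read, device_trusted, export_allowed, member_of_group, mfa_enrolled, owner, quota_ok, role_admin, role_viewer, session_fresh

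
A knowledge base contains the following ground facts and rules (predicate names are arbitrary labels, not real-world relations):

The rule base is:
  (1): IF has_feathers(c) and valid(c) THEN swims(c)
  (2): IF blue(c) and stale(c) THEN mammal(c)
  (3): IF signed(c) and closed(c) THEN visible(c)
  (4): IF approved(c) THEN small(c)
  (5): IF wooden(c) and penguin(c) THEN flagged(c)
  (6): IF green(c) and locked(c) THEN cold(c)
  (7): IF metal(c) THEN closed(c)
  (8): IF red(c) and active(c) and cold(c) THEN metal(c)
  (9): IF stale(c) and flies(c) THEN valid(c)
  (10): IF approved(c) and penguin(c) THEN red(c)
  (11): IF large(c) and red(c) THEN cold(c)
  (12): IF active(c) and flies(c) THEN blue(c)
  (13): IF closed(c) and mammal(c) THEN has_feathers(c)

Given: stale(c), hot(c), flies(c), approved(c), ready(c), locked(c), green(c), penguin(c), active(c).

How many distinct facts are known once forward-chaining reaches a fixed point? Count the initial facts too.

19

Round 1 — (4), (6), (9), (10), (12), derive small(c), cold(c), valid(c), red(c), blue(c).
Round 2 — (2), (8), derive mammal(c), metal(c).
Round 3 — (7), derive closed(c).
Round 4 — (13), derive has_feathers(c).
Round 5 — (1), derive swims(c).
Closure: {active(c), approved(c), blue(c), closed(c), cold(c), flies(c), green(c), has_feathers(c), hot(c), locked(c), mammal(c), metal(c), penguin(c), ready(c), red(c), small(c), stale(c), swims(c), valid(c)} — 19 facts.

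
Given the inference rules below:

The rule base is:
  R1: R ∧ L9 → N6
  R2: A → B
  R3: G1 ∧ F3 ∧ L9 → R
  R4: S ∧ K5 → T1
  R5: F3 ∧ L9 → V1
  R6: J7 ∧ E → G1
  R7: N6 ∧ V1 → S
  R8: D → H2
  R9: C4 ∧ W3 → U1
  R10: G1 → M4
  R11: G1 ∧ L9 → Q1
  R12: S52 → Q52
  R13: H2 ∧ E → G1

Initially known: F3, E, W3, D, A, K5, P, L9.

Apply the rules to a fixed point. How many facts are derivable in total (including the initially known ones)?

18

[1] R2 [A → B]; R5 [F3 ∧ L9 → V1]; R8 [D → H2]. ⇒ new: B, V1, H2.
[2] R13 [H2 ∧ E → G1]. ⇒ new: G1.
[3] R3 [G1 ∧ F3 ∧ L9 → R]; R10 [G1 → M4]; R11 [G1 ∧ L9 → Q1]. ⇒ new: R, M4, Q1.
[4] R1 [R ∧ L9 → N6]. ⇒ new: N6.
[5] R7 [N6 ∧ V1 → S]. ⇒ new: S.
[6] R4 [S ∧ K5 → T1]. ⇒ new: T1.
Closure: {A, B, D, E, F3, G1, H2, K5, L9, M4, N6, P, Q1, R, S, T1, V1, W3} — 18 facts.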